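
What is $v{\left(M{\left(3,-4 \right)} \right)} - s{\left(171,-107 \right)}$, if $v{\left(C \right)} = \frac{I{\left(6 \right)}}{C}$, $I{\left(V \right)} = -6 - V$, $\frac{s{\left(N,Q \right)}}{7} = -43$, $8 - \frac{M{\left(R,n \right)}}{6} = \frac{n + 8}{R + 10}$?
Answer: $\frac{15037}{50} \approx 300.74$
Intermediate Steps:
$M{\left(R,n \right)} = 48 - \frac{6 \left(8 + n\right)}{10 + R}$ ($M{\left(R,n \right)} = 48 - 6 \frac{n + 8}{R + 10} = 48 - 6 \frac{8 + n}{10 + R} = 48 - \frac{6 \left(8 + n\right)}{10 + R}$)
$s{\left(N,Q \right)} = -301$ ($s{\left(N,Q \right)} = 7 \left(-43\right) = -301$)
$v{\left(C \right)} = - \frac{12}{C}$ ($v{\left(C \right)} = \frac{-6 - 6}{C} = - \frac{12}{C}$)
$v{\left(M{\left(3,-4 \right)} \right)} - s{\left(171,-107 \right)} = - \frac{12}{6 \frac{1}{10 + 3} \left(72 - -4 + 8 \cdot 3\right)} - -301 = - \frac{12}{6 \cdot \frac{1}{13} \left(72 + 4 + 24\right)} + 301 = - \frac{12}{6 \cdot \frac{1}{13} \cdot 100} + 301 = - \frac{12}{\frac{600}{13}} + 301 = \left(-12\right) \frac{13}{600} + 301 = - \frac{13}{50} + 301 = \frac{15037}{50}$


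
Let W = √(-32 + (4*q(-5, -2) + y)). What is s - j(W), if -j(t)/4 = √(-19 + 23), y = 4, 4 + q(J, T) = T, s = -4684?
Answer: -4676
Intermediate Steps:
q(J, T) = -4 + T
W = 2*I*√13 (W = √(-32 + (4*(-4 - 2) + 4)) = √(-32 + (4*(-6) + 4)) = √(-32 + (-24 + 4)) = √(-32 - 20) = √(-52) = 2*I*√13 ≈ 7.2111*I)
j(t) = -8 (j(t) = -4*√(-19 + 23) = -4*√4 = -4*2 = -8)
s - j(W) = -4684 - 1*(-8) = -4684 + 8 = -4676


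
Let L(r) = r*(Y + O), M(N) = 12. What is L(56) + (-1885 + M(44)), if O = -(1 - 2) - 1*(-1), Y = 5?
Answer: -1481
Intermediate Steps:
O = 2 (O = -1*(-1) + 1 = 1 + 1 = 2)
L(r) = 7*r (L(r) = r*(5 + 2) = r*7 = 7*r)
L(56) + (-1885 + M(44)) = 7*56 + (-1885 + 12) = 392 - 1873 = -1481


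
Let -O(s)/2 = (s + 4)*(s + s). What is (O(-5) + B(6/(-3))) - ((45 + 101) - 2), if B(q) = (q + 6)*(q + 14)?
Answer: -116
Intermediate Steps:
O(s) = -4*s*(4 + s) (O(s) = -2*(s + 4)*(s + s) = -2*(4 + s)*2*s = -4*s*(4 + s))
B(q) = (6 + q)*(14 + q)
(O(-5) + B(6/(-3))) - ((45 + 101) - 2) = (-4*(-5)*(4 - 5) + (84 + (6/(-3))**2 + 20*(6/(-3)))) - ((45 + 101) - 2) = (-4*(-5)*(-1) + (84 + (6*(-1/3))**2 + 20*(6*(-1/3)))) - (146 - 2) = (-20 + (84 + (-2)**2 + 20*(-2))) - 1*144 = (-20 + (84 + 4 - 40)) - 144 = (-20 + 48) - 144 = 28 - 144 = -116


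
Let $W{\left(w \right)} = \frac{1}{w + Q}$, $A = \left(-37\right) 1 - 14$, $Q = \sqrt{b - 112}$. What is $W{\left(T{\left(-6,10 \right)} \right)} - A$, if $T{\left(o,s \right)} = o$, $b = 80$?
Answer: $\frac{1731}{34} - \frac{i \sqrt{2}}{17} \approx 50.912 - 0.083189 i$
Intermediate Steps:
$Q = 4 i \sqrt{2}$ ($Q = \sqrt{80 - 112} = \sqrt{-32} = 4 i \sqrt{2} \approx 5.6569 i$)
$A = -51$ ($A = -37 - 14 = -51$)
$W{\left(w \right)} = \frac{1}{w + 4 i \sqrt{2}}$
$W{\left(T{\left(-6,10 \right)} \right)} - A = \frac{1}{-6 + 4 i \sqrt{2}} - -51 = \frac{1}{-6 + 4 i \sqrt{2}} + 51 = 51 + \frac{1}{-6 + 4 i \sqrt{2}}$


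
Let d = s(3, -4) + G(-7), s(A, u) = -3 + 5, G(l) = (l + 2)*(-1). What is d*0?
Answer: 0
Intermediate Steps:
G(l) = -2 - l (G(l) = (2 + l)*(-1) = -2 - l)
s(A, u) = 2
d = 7 (d = 2 + (-2 - 1*(-7)) = 2 + (-2 + 7) = 2 + 5 = 7)
d*0 = 7*0 = 0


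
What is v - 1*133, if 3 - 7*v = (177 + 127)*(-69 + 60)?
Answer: 1808/7 ≈ 258.29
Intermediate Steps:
v = 2739/7 (v = 3/7 - (177 + 127)*(-69 + 60)/7 = 3/7 - 304*(-9)/7 = 3/7 - ⅐*(-2736) = 3/7 + 2736/7 = 2739/7 ≈ 391.29)
v - 1*133 = 2739/7 - 1*133 = 2739/7 - 133 = 1808/7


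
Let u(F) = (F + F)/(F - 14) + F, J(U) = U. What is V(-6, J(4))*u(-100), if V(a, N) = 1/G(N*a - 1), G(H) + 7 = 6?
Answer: 5600/57 ≈ 98.246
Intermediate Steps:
G(H) = -1 (G(H) = -7 + 6 = -1)
V(a, N) = -1 (V(a, N) = 1/(-1) = -1)
u(F) = F + 2*F/(-14 + F) (u(F) = (2*F)/(-14 + F) + F = 2*F/(-14 + F) + F = F + 2*F/(-14 + F))
V(-6, J(4))*u(-100) = -(-100)*(-12 - 100)/(-14 - 100) = -(-100)*(-112)/(-114) = -(-100)*(-1)*(-112)/114 = -1*(-5600/57) = 5600/57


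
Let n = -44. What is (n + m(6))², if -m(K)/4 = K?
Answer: 4624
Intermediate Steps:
m(K) = -4*K
(n + m(6))² = (-44 - 4*6)² = (-44 - 24)² = (-68)² = 4624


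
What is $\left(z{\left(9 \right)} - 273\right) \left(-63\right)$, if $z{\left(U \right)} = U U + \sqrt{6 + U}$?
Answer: $12096 - 63 \sqrt{15} \approx 11852.0$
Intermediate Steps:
$z{\left(U \right)} = U^{2} + \sqrt{6 + U}$
$\left(z{\left(9 \right)} - 273\right) \left(-63\right) = \left(\left(9^{2} + \sqrt{6 + 9}\right) - 273\right) \left(-63\right) = \left(\left(81 + \sqrt{15}\right) - 273\right) \left(-63\right) = \left(-192 + \sqrt{15}\right) \left(-63\right) = 12096 - 63 \sqrt{15}$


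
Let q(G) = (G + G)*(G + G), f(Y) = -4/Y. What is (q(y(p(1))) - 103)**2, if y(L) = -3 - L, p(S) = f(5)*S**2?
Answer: 4372281/625 ≈ 6995.6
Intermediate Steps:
p(S) = -4*S**2/5 (p(S) = (-4/5)*S**2 = (-4*1/5)*S**2 = -4*S**2/5)
q(G) = 4*G**2 (q(G) = (2*G)*(2*G) = 4*G**2)
(q(y(p(1))) - 103)**2 = (4*(-3 - (-4)*1**2/5)**2 - 103)**2 = (4*(-3 - (-4)/5)**2 - 103)**2 = (4*(-3 - 1*(-4/5))**2 - 103)**2 = (4*(-3 + 4/5)**2 - 103)**2 = (4*(-11/5)**2 - 103)**2 = (4*(121/25) - 103)**2 = (484/25 - 103)**2 = (-2091/25)**2 = 4372281/625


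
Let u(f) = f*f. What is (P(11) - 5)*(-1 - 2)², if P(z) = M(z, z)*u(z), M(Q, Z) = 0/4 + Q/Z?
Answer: 1044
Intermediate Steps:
M(Q, Z) = Q/Z (M(Q, Z) = 0*(¼) + Q/Z = 0 + Q/Z = Q/Z)
u(f) = f²
P(z) = z² (P(z) = (z/z)*z² = 1*z² = z²)
(P(11) - 5)*(-1 - 2)² = (11² - 5)*(-1 - 2)² = (121 - 5)*(-3)² = 116*9 = 1044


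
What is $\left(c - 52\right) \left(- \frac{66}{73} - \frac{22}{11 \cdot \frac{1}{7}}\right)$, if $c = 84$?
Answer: $- \frac{34816}{73} \approx -476.93$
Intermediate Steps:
$\left(c - 52\right) \left(- \frac{66}{73} - \frac{22}{11 \cdot \frac{1}{7}}\right) = \left(84 - 52\right) \left(- \frac{66}{73} - \frac{22}{11 \cdot \frac{1}{7}}\right) = 32 \left(\left(-66\right) \frac{1}{73} - \frac{22}{11 \cdot \frac{1}{7}}\right) = 32 \left(- \frac{66}{73} - \frac{22}{\frac{11}{7}}\right) = 32 \left(- \frac{66}{73} - 14\right) = 32 \left(- \frac{1088}{73}\right) = - \frac{34816}{73}$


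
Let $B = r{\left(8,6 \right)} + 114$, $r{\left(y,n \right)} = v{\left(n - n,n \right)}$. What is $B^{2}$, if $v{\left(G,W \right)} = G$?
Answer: $12996$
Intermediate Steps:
$r{\left(y,n \right)} = 0$ ($r{\left(y,n \right)} = n - n = 0$)
$B = 114$ ($B = 0 + 114 = 114$)
$B^{2} = 114^{2} = 12996$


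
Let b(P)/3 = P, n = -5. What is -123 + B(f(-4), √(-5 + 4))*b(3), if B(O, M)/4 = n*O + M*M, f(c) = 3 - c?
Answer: -1419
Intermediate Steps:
b(P) = 3*P
B(O, M) = -20*O + 4*M² (B(O, M) = 4*(-5*O + M*M) = 4*(-5*O + M²) = 4*(M² - 5*O) = -20*O + 4*M²)
-123 + B(f(-4), √(-5 + 4))*b(3) = -123 + (-20*(3 - 1*(-4)) + 4*(√(-5 + 4))²)*(3*3) = -123 + (-20*(3 + 4) + 4*(√(-1))²)*9 = -123 + (-20*7 + 4*I²)*9 = -123 + (-140 + 4*(-1))*9 = -123 + (-140 - 4)*9 = -123 - 144*9 = -123 - 1296 = -1419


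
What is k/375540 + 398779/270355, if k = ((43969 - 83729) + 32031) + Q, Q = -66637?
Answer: 12965224573/10152911670 ≈ 1.2770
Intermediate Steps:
k = -74366 (k = ((43969 - 83729) + 32031) - 66637 = (-39760 + 32031) - 66637 = -7729 - 66637 = -74366)
k/375540 + 398779/270355 = -74366/375540 + 398779/270355 = -74366*1/375540 + 398779*(1/270355) = -37183/187770 + 398779/270355 = 12965224573/10152911670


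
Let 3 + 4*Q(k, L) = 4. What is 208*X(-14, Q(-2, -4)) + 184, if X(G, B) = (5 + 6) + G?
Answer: -440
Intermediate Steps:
Q(k, L) = ¼ (Q(k, L) = -¾ + (¼)*4 = -¾ + 1 = ¼)
X(G, B) = 11 + G
208*X(-14, Q(-2, -4)) + 184 = 208*(11 - 14) + 184 = 208*(-3) + 184 = -624 + 184 = -440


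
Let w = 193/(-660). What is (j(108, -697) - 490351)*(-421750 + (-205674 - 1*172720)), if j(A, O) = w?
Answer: 64738021346708/165 ≈ 3.9235e+11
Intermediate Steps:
w = -193/660 (w = 193*(-1/660) = -193/660 ≈ -0.29242)
j(A, O) = -193/660
(j(108, -697) - 490351)*(-421750 + (-205674 - 1*172720)) = (-193/660 - 490351)*(-421750 + (-205674 - 1*172720)) = -323631853*(-421750 + (-205674 - 172720))/660 = -323631853*(-421750 - 378394)/660 = -323631853/660*(-800144) = 64738021346708/165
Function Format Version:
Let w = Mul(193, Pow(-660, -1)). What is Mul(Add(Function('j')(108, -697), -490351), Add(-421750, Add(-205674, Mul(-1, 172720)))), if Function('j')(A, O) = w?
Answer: Rational(64738021346708, 165) ≈ 3.9235e+11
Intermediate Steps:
w = Rational(-193, 660) (w = Mul(193, Rational(-1, 660)) = Rational(-193, 660) ≈ -0.29242)
Function('j')(A, O) = Rational(-193, 660)
Mul(Add(Function('j')(108, -697), -490351), Add(-421750, Add(-205674, Mul(-1, 172720)))) = Mul(Add(Rational(-193, 660), -490351), Add(-421750, Add(-205674, Mul(-1, 172720)))) = Mul(Rational(-323631853, 660), Add(-421750, Add(-205674, -172720))) = Mul(Rational(-323631853, 660), Add(-421750, -378394)) = Mul(Rational(-323631853, 660), -800144) = Rational(64738021346708, 165)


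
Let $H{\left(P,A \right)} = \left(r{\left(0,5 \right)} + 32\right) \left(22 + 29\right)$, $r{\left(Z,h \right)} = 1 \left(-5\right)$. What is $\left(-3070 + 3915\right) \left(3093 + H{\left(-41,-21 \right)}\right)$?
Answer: $3777150$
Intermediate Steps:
$r{\left(Z,h \right)} = -5$
$H{\left(P,A \right)} = 1377$ ($H{\left(P,A \right)} = \left(-5 + 32\right) \left(22 + 29\right) = 27 \cdot 51 = 1377$)
$\left(-3070 + 3915\right) \left(3093 + H{\left(-41,-21 \right)}\right) = \left(-3070 + 3915\right) \left(3093 + 1377\right) = 845 \cdot 4470 = 3777150$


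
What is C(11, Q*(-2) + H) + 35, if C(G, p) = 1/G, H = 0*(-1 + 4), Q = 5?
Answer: 386/11 ≈ 35.091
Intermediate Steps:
H = 0 (H = 0*3 = 0)
C(11, Q*(-2) + H) + 35 = 1/11 + 35 = 386/11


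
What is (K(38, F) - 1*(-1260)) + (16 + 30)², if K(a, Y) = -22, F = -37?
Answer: 3354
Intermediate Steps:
(K(38, F) - 1*(-1260)) + (16 + 30)² = (-22 - 1*(-1260)) + (16 + 30)² = (-22 + 1260) + 46² = 1238 + 2116 = 3354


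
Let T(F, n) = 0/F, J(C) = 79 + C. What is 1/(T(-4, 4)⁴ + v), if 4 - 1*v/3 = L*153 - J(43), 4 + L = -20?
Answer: 1/11394 ≈ 8.7766e-5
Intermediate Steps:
L = -24 (L = -4 - 20 = -24)
T(F, n) = 0
v = 11394 (v = 12 - 3*(-24*153 - (79 + 43)) = 12 - 3*(-3672 - 1*122) = 12 - 3*(-3672 - 122) = 12 - 3*(-3794) = 12 + 11382 = 11394)
1/(T(-4, 4)⁴ + v) = 1/(0⁴ + 11394) = 1/(0 + 11394) = 1/11394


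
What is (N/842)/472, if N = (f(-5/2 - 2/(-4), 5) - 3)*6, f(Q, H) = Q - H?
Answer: -15/99356 ≈ -0.00015097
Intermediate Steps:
N = -60 (N = (((-5/2 - 2/(-4)) - 1*5) - 3)*6 = (((-5*½ - 2*(-¼)) - 5) - 3)*6 = (((-5/2 + ½) - 5) - 3)*6 = ((-2 - 5) - 3)*6 = (-7 - 3)*6 = -10*6 = -60)
(N/842)/472 = -60/842/472 = -60*1/842*(1/472) = -30/421*1/472 = -15/99356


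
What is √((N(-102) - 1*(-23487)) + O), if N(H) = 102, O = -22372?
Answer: √1217 ≈ 34.885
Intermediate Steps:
√((N(-102) - 1*(-23487)) + O) = √((102 - 1*(-23487)) - 22372) = √((102 + 23487) - 22372) = √(23589 - 22372) = √1217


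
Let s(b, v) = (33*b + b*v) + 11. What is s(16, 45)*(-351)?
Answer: -441909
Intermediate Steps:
s(b, v) = 11 + 33*b + b*v
s(16, 45)*(-351) = (11 + 33*16 + 16*45)*(-351) = (11 + 528 + 720)*(-351) = 1259*(-351) = -441909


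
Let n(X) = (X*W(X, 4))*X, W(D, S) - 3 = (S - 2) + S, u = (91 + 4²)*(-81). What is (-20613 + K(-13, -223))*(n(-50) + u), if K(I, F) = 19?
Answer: -284876802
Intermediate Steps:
u = -8667 (u = (91 + 16)*(-81) = 107*(-81) = -8667)
W(D, S) = 1 + 2*S (W(D, S) = 3 + ((S - 2) + S) = 3 + ((-2 + S) + S) = 3 + (-2 + 2*S) = 1 + 2*S)
n(X) = 9*X² (n(X) = (X*(1 + 2*4))*X = (X*(1 + 8))*X = (X*9)*X = (9*X)*X = 9*X²)
(-20613 + K(-13, -223))*(n(-50) + u) = (-20613 + 19)*(9*(-50)² - 8667) = -20594*(9*2500 - 8667) = -20594*(22500 - 8667) = -20594*13833 = -284876802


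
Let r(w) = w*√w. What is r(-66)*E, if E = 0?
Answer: 0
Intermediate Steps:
r(w) = w^(3/2)
r(-66)*E = (-66)^(3/2)*0 = -66*I*√66*0 = 0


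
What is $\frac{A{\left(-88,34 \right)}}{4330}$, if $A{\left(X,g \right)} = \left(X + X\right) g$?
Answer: $- \frac{2992}{2165} \approx -1.382$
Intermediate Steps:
$A{\left(X,g \right)} = 2 X g$
$\frac{A{\left(-88,34 \right)}}{4330} = \frac{2 \left(-88\right) 34}{4330} = \left(-5984\right) \frac{1}{4330} = - \frac{2992}{2165}$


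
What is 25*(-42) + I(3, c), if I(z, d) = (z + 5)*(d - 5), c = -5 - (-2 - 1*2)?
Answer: -1098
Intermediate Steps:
c = -1 (c = -5 - (-2 - 2) = -5 - 1*(-4) = -5 + 4 = -1)
I(z, d) = (-5 + d)*(5 + z) (I(z, d) = (5 + z)*(-5 + d) = (-5 + d)*(5 + z))
25*(-42) + I(3, c) = 25*(-42) + (-25 - 5*3 + 5*(-1) - 1*3) = -1050 + (-25 - 15 - 5 - 3) = -1050 - 48 = -1098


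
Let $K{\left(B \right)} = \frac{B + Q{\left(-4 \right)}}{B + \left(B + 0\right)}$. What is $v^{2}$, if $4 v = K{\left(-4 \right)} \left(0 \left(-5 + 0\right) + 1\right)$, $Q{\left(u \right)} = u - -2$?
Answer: $\frac{9}{256} \approx 0.035156$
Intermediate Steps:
$Q{\left(u \right)} = 2 + u$ ($Q{\left(u \right)} = u + 2 = 2 + u$)
$K{\left(B \right)} = \frac{-2 + B}{2 B}$ ($K{\left(B \right)} = \frac{B + \left(2 - 4\right)}{B + \left(B + 0\right)} = \frac{B - 2}{B + B} = \frac{-2 + B}{2 B}$)
$v = \frac{3}{16}$ ($v = \frac{\frac{-2 - 4}{2 \left(-4\right)} \left(0 \left(-5 + 0\right) + 1\right)}{4} = \frac{\frac{1}{2} \left(- \frac{1}{4}\right) \left(-6\right) \left(0 \left(-5\right) + 1\right)}{4} = \frac{\frac{3}{4} \left(0 + 1\right)}{4} = \frac{\frac{3}{4} \cdot 1}{4} = \frac{1}{4} \cdot \frac{3}{4} = \frac{3}{16} \approx 0.1875$)
$v^{2} = \left(\frac{3}{16}\right)^{2} = \frac{9}{256}$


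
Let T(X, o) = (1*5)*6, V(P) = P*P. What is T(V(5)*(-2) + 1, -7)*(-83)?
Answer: -2490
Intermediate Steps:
V(P) = P²
T(X, o) = 30 (T(X, o) = 5*6 = 30)
T(V(5)*(-2) + 1, -7)*(-83) = 30*(-83) = -2490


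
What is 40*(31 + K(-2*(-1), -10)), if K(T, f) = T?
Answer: 1320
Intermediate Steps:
40*(31 + K(-2*(-1), -10)) = 40*(31 - 2*(-1)) = 40*(31 + 2) = 40*33 = 1320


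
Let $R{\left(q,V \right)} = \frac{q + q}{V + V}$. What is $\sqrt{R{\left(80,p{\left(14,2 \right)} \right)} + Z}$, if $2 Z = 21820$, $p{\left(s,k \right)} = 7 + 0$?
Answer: $\frac{5 \sqrt{21406}}{7} \approx 104.51$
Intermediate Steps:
$p{\left(s,k \right)} = 7$
$R{\left(q,V \right)} = \frac{q}{V}$ ($R{\left(q,V \right)} = \frac{2 q}{2 V} = 2 q \frac{1}{2 V} = \frac{q}{V}$)
$Z = 10910$ ($Z = \frac{1}{2} \cdot 21820 = 10910$)
$\sqrt{R{\left(80,p{\left(14,2 \right)} \right)} + Z} = \sqrt{\frac{80}{7} + 10910} = \sqrt{\frac{76450}{7}} = \frac{5 \sqrt{21406}}{7}$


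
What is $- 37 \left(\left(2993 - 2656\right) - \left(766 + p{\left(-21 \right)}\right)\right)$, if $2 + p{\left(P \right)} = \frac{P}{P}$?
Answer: $15836$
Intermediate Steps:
$p{\left(P \right)} = -1$ ($p{\left(P \right)} = -2 + \frac{P}{P} = -2 + 1 = -1$)
$- 37 \left(\left(2993 - 2656\right) - \left(766 + p{\left(-21 \right)}\right)\right) = - 37 \left(\left(2993 - 2656\right) - 765\right) = - 37 \left(337 + \left(-766 + 1\right)\right) = - 37 \left(337 - 765\right) = \left(-37\right) \left(-428\right) = 15836$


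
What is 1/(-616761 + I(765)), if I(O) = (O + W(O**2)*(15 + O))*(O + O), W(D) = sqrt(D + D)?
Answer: -20507/61739212971499677 + 3757000*sqrt(2)/6859912552388853 ≈ 7.7420e-10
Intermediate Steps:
W(D) = sqrt(2)*sqrt(D) (W(D) = sqrt(2*D) = sqrt(2)*sqrt(D))
I(O) = 2*O*(O + sqrt(2)*sqrt(O**2)*(15 + O)) (I(O) = (O + (sqrt(2)*sqrt(O**2))*(15 + O))*(O + O) = (O + sqrt(2)*sqrt(O**2)*(15 + O))*(2*O) = 2*O*(O + sqrt(2)*sqrt(O**2)*(15 + O)))
1/(-616761 + I(765)) = 1/(-616761 + 2*765*(765 + 15*sqrt(2)*sqrt(765**2) + 765*sqrt(2)*sqrt(765**2))) = 1/(-616761 + 2*765*(765 + 15*sqrt(2)*sqrt(585225) + 765*sqrt(2)*sqrt(585225))) = 1/(-616761 + 2*765*(765 + 15*sqrt(2)*765 + 765*sqrt(2)*765)) = 1/(-616761 + 2*765*(765 + 11475*sqrt(2) + 585225*sqrt(2))) = 1/(-616761 + 2*765*(765 + 596700*sqrt(2))) = 1/(-616761 + (1170450 + 912951000*sqrt(2))) = 1/(553689 + 912951000*sqrt(2))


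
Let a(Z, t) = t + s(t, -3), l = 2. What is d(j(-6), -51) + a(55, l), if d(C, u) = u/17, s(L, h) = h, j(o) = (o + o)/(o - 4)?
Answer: -4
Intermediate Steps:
j(o) = 2*o/(-4 + o) (j(o) = (2*o)/(-4 + o) = 2*o/(-4 + o))
a(Z, t) = -3 + t (a(Z, t) = t - 3 = -3 + t)
d(C, u) = u/17 (d(C, u) = u*(1/17) = u/17)
d(j(-6), -51) + a(55, l) = (1/17)*(-51) + (-3 + 2) = -3 - 1 = -4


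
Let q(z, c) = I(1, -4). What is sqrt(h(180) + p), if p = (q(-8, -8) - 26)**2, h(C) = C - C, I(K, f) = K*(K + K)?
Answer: 24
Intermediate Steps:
I(K, f) = 2*K**2 (I(K, f) = K*(2*K) = 2*K**2)
h(C) = 0
q(z, c) = 2 (q(z, c) = 2*1**2 = 2*1 = 2)
p = 576 (p = (2 - 26)**2 = (-24)**2 = 576)
sqrt(h(180) + p) = sqrt(0 + 576) = sqrt(576) = 24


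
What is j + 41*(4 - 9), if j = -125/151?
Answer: -31080/151 ≈ -205.83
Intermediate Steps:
j = -125/151 (j = -125*1/151 = -125/151 ≈ -0.82781)
j + 41*(4 - 9) = -125/151 + 41*(4 - 9) = -125/151 + 41*(-5) = -125/151 - 205 = -31080/151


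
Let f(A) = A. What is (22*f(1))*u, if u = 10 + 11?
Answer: 462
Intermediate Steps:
u = 21
(22*f(1))*u = (22*1)*21 = 22*21 = 462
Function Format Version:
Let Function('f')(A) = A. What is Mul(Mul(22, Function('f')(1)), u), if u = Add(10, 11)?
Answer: 462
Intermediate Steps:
u = 21
Mul(Mul(22, Function('f')(1)), u) = Mul(Mul(22, 1), 21) = Mul(22, 21) = 462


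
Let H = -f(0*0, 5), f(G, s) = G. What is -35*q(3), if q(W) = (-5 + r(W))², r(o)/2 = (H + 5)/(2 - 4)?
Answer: -3500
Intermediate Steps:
H = 0 (H = -0*0 = -1*0 = 0)
r(o) = -5 (r(o) = 2*((0 + 5)/(2 - 4)) = 2*(5/(-2)) = 2*(5*(-½)) = 2*(-5/2) = -5)
q(W) = 100 (q(W) = (-5 - 5)² = (-10)² = 100)
-35*q(3) = -35*100 = -3500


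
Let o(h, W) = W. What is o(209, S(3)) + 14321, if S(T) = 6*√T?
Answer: 14321 + 6*√3 ≈ 14331.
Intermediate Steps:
o(209, S(3)) + 14321 = 6*√3 + 14321 = 14321 + 6*√3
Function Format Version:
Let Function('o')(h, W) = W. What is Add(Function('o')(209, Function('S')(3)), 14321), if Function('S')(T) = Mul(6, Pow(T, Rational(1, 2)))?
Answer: Add(14321, Mul(6, Pow(3, Rational(1, 2)))) ≈ 14331.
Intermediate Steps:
Add(Function('o')(209, Function('S')(3)), 14321) = Add(Mul(6, Pow(3, Rational(1, 2))), 14321) = Add(14321, Mul(6, Pow(3, Rational(1, 2))))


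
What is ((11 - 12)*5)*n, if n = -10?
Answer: 50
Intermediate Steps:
((11 - 12)*5)*n = ((11 - 12)*5)*(-10) = -1*5*(-10) = -5*(-10) = 50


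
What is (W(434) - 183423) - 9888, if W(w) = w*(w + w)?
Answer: 183401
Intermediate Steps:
W(w) = 2*w² (W(w) = w*(2*w) = 2*w²)
(W(434) - 183423) - 9888 = (2*434² - 183423) - 9888 = (2*188356 - 183423) - 9888 = (376712 - 183423) - 9888 = 193289 - 9888 = 183401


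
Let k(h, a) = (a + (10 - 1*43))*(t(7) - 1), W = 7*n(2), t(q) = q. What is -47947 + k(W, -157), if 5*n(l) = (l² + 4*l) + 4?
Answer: -49087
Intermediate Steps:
n(l) = ⅘ + l²/5 + 4*l/5 (n(l) = ((l² + 4*l) + 4)/5 = (4 + l² + 4*l)/5 = ⅘ + l²/5 + 4*l/5)
W = 112/5 (W = 7*(⅘ + (⅕)*2² + (⅘)*2) = 7*(⅘ + (⅕)*4 + 8/5) = 7*(⅘ + ⅘ + 8/5) = 7*(16/5) = 112/5 ≈ 22.400)
k(h, a) = -198 + 6*a (k(h, a) = (a + (10 - 1*43))*(7 - 1) = (a + (10 - 43))*6 = (a - 33)*6 = (-33 + a)*6 = -198 + 6*a)
-47947 + k(W, -157) = -47947 + (-198 + 6*(-157)) = -47947 + (-198 - 942) = -47947 - 1140 = -49087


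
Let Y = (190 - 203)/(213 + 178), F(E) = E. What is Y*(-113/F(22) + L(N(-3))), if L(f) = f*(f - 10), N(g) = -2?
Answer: -5395/8602 ≈ -0.62718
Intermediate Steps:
L(f) = f*(-10 + f)
Y = -13/391 ≈ -0.033248
Y*(-113/F(22) + L(N(-3))) = -13*(-113/22 - 2*(-10 - 2))/391 = -13*(-113*1/22 - 2*(-12))/391 = -13*(-113/22 + 24)/391 = -13/391*415/22 = -5395/8602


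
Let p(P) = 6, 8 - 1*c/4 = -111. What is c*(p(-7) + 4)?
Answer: 4760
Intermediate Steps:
c = 476 (c = 32 - 4*(-111) = 32 + 444 = 476)
c*(p(-7) + 4) = 476*(6 + 4) = 476*10 = 4760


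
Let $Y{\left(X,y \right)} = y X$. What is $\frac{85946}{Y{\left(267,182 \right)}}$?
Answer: $\frac{6139}{3471} \approx 1.7687$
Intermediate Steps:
$Y{\left(X,y \right)} = X y$
$\frac{85946}{Y{\left(267,182 \right)}} = \frac{85946}{267 \cdot 182} = \frac{85946}{48594} = 85946 \cdot \frac{1}{48594} = \frac{6139}{3471}$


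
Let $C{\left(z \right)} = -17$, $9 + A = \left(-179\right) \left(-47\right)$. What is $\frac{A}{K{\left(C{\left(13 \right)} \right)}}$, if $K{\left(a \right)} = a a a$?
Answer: $- \frac{8404}{4913} \approx -1.7106$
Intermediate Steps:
$A = 8404$ ($A = -9 - -8413 = -9 + 8413 = 8404$)
$K{\left(a \right)} = a^{3}$ ($K{\left(a \right)} = a^{2} a = a^{3}$)
$\frac{A}{K{\left(C{\left(13 \right)} \right)}} = \frac{8404}{\left(-17\right)^{3}} = \frac{8404}{-4913} = 8404 \left(- \frac{1}{4913}\right) = - \frac{8404}{4913}$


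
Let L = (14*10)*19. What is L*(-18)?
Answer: -47880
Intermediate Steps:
L = 2660 (L = 140*19 = 2660)
L*(-18) = 2660*(-18) = -47880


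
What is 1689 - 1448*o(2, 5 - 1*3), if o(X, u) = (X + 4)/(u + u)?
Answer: -483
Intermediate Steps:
o(X, u) = (4 + X)/(2*u) (o(X, u) = (4 + X)/((2*u)) = (4 + X)*(1/(2*u)) = (4 + X)/(2*u))
1689 - 1448*o(2, 5 - 1*3) = 1689 - 1448*(4 + 2)/(2*(5 - 1*3)) = 1689 - 1448*(½)*6/(5 - 3) = 1689 - 1448*(½)*6/2 = 1689 - 1448*(½)*(½)*6 = 1689 - 1448*3/2 = 1689 - 1*2172 = 1689 - 2172 = -483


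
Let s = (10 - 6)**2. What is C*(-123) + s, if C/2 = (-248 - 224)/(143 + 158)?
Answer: 120928/301 ≈ 401.75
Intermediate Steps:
s = 16 (s = 4**2 = 16)
C = -944/301 (C = 2*((-248 - 224)/(143 + 158)) = 2*(-472/301) = -944/301 ≈ -3.1362)
C*(-123) + s = -944/301*(-123) + 16 = 116112/301 + 16 = 120928/301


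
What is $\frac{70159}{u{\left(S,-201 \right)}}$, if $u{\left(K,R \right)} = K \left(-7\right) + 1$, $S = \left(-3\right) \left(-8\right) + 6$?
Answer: $- \frac{70159}{209} \approx -335.69$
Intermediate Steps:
$S = 30$ ($S = 24 + 6 = 30$)
$u{\left(K,R \right)} = 1 - 7 K$ ($u{\left(K,R \right)} = - 7 K + 1 = 1 - 7 K$)
$\frac{70159}{u{\left(S,-201 \right)}} = \frac{70159}{1 - 210} = \frac{70159}{-209} = 70159 \left(- \frac{1}{209}\right) = - \frac{70159}{209}$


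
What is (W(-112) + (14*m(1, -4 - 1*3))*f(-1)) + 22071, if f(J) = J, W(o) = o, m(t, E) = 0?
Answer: 21959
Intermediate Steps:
(W(-112) + (14*m(1, -4 - 1*3))*f(-1)) + 22071 = (-112 + (14*0)*(-1)) + 22071 = (-112 + 0*(-1)) + 22071 = (-112 + 0) + 22071 = -112 + 22071 = 21959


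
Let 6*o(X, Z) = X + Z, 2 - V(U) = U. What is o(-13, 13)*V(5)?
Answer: 0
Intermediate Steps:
V(U) = 2 - U
o(X, Z) = X/6 + Z/6 (o(X, Z) = (X + Z)/6 = X/6 + Z/6)
o(-13, 13)*V(5) = ((⅙)*(-13) + (⅙)*13)*(2 - 1*5) = (-13/6 + 13/6)*(2 - 5) = 0*(-3) = 0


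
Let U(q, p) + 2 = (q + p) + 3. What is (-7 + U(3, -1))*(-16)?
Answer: 64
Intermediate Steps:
U(q, p) = 1 + p + q (U(q, p) = -2 + ((q + p) + 3) = -2 + ((p + q) + 3) = -2 + (3 + p + q) = 1 + p + q)
(-7 + U(3, -1))*(-16) = (-7 + (1 - 1 + 3))*(-16) = (-7 + 3)*(-16) = -4*(-16) = 64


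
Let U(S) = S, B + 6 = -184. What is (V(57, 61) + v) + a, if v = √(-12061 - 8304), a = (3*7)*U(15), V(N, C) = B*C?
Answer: -11275 + I*√20365 ≈ -11275.0 + 142.71*I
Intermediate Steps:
B = -190 (B = -6 - 184 = -190)
V(N, C) = -190*C
a = 315 (a = (3*7)*15 = 21*15 = 315)
v = I*√20365 (v = √(-20365) = I*√20365 ≈ 142.71*I)
(V(57, 61) + v) + a = (-190*61 + I*√20365) + 315 = (-11590 + I*√20365) + 315 = -11275 + I*√20365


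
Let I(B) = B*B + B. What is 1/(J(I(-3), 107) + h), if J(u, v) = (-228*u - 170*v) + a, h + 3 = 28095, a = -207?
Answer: 1/8327 ≈ 0.00012009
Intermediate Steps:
h = 28092 (h = -3 + 28095 = 28092)
I(B) = B + B**2 (I(B) = B**2 + B = B + B**2)
J(u, v) = -207 - 228*u - 170*v (J(u, v) = (-228*u - 170*v) - 207 = -207 - 228*u - 170*v)
1/(J(I(-3), 107) + h) = 1/((-207 - (-684)*(1 - 3) - 170*107) + 28092) = 1/((-207 - (-684)*(-2) - 18190) + 28092) = 1/((-207 - 228*6 - 18190) + 28092) = 1/((-207 - 1368 - 18190) + 28092) = 1/(-19765 + 28092) = 1/8327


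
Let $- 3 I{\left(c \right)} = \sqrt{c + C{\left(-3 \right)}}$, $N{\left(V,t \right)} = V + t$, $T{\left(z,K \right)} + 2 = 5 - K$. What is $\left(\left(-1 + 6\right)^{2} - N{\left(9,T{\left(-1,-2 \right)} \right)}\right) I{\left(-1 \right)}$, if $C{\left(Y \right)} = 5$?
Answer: $- \frac{22}{3} \approx -7.3333$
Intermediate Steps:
$T{\left(z,K \right)} = 3 - K$ ($T{\left(z,K \right)} = -2 - \left(-5 + K\right) = 3 - K$)
$I{\left(c \right)} = - \frac{\sqrt{5 + c}}{3}$ ($I{\left(c \right)} = - \frac{\sqrt{c + 5}}{3} = - \frac{\sqrt{5 + c}}{3}$)
$\left(\left(-1 + 6\right)^{2} - N{\left(9,T{\left(-1,-2 \right)} \right)}\right) I{\left(-1 \right)} = \left(\left(-1 + 6\right)^{2} - \left(9 + \left(3 - -2\right)\right)\right) \left(- \frac{\sqrt{5 - 1}}{3}\right) = \left(5^{2} - \left(9 + \left(3 + 2\right)\right)\right) \left(- \frac{\sqrt{4}}{3}\right) = \left(25 - \left(9 + 5\right)\right) \left(\left(- \frac{1}{3}\right) 2\right) = \left(25 - 14\right) \left(- \frac{2}{3}\right) = 11 \left(- \frac{2}{3}\right) = - \frac{22}{3}$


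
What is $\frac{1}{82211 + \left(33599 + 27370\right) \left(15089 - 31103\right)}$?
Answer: $- \frac{1}{976275355} \approx -1.0243 \cdot 10^{-9}$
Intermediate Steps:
$\frac{1}{82211 + \left(33599 + 27370\right) \left(15089 - 31103\right)} = \frac{1}{82211 + 60969 \left(-16014\right)} = \frac{1}{82211 - 976357566} = \frac{1}{-976275355} = - \frac{1}{976275355}$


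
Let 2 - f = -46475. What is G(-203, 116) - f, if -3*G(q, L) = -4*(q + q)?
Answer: -141055/3 ≈ -47018.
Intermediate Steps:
G(q, L) = 8*q/3 (G(q, L) = -(-4)*(q + q)/3 = -(-4)*2*q/3 = -(-8)*q/3 = 8*q/3)
f = 46477 (f = 2 - 1*(-46475) = 2 + 46475 = 46477)
G(-203, 116) - f = (8/3)*(-203) - 1*46477 = -1624/3 - 46477 = -141055/3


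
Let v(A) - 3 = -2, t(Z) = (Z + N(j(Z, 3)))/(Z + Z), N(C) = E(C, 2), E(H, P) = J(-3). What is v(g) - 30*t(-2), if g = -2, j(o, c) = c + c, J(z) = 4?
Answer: 16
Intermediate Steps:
E(H, P) = 4
j(o, c) = 2*c
N(C) = 4
t(Z) = (4 + Z)/(2*Z) (t(Z) = (Z + 4)/(Z + Z) = (4 + Z)/((2*Z)) = (4 + Z)*(1/(2*Z)) = (4 + Z)/(2*Z))
v(A) = 1 (v(A) = 3 - 2 = 1)
v(g) - 30*t(-2) = 1 - 15*(4 - 2)/(-2) = 1 - 15*(-1)*2/2 = 1 - 30*(-1/2) = 1 + 15 = 16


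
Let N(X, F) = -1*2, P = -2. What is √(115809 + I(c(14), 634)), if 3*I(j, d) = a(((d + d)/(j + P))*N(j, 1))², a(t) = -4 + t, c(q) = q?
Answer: √10632477/9 ≈ 362.31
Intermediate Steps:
N(X, F) = -2
I(j, d) = (-4 - 4*d/(-2 + j))²/3 (I(j, d) = (-4 + ((d + d)/(j - 2))*(-2))²/3 = (-4 + ((2*d)/(-2 + j))*(-2))²/3 = (-4 + (2*d/(-2 + j))*(-2))²/3 = (-4 - 4*d/(-2 + j))²/3)
√(115809 + I(c(14), 634)) = √(115809 + 16*(2 - 1*634 - 1*14)²/(3*(-2 + 14)²)) = √(115809 + (16/3)*(2 - 634 - 14)²/12²) = √(115809 + (16/3)*(1/144)*(-646)²) = √(115809 + (16/3)*(1/144)*417316) = √(115809 + 417316/27) = √(3544159/27) = √10632477/9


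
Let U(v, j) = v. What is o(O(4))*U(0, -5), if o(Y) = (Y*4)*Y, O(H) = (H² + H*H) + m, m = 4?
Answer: 0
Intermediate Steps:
O(H) = 4 + 2*H² (O(H) = (H² + H*H) + 4 = (H² + H²) + 4 = 2*H² + 4 = 4 + 2*H²)
o(Y) = 4*Y² (o(Y) = (4*Y)*Y = 4*Y²)
o(O(4))*U(0, -5) = (4*(4 + 2*4²)²)*0 = (4*(4 + 2*16)²)*0 = (4*(4 + 32)²)*0 = (4*36²)*0 = (4*1296)*0 = 5184*0 = 0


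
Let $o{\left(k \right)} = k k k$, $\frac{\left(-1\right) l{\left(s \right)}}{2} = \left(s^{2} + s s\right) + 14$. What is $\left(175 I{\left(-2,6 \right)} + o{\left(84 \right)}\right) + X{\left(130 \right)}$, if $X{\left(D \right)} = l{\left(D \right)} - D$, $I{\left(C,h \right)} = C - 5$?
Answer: $523721$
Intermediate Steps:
$I{\left(C,h \right)} = -5 + C$ ($I{\left(C,h \right)} = C - 5 = -5 + C$)
$l{\left(s \right)} = -28 - 4 s^{2}$ ($l{\left(s \right)} = - 2 \left(\left(s^{2} + s s\right) + 14\right) = - 2 \left(\left(s^{2} + s^{2}\right) + 14\right) = - 2 \left(2 s^{2} + 14\right) = - 2 \left(14 + 2 s^{2}\right) = -28 - 4 s^{2}$)
$o{\left(k \right)} = k^{3}$ ($o{\left(k \right)} = k^{2} k = k^{3}$)
$X{\left(D \right)} = -28 - D - 4 D^{2}$ ($X{\left(D \right)} = \left(-28 - 4 D^{2}\right) - D = -28 - D - 4 D^{2}$)
$\left(175 I{\left(-2,6 \right)} + o{\left(84 \right)}\right) + X{\left(130 \right)} = \left(175 \left(-5 - 2\right) + 84^{3}\right) - \left(158 + 67600\right) = \left(175 \left(-7\right) + 592704\right) - 67758 = \left(-1225 + 592704\right) - 67758 = 591479 - 67758 = 523721$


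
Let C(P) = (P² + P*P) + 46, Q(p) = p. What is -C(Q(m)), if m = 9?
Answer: -208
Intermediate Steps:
C(P) = 46 + 2*P² (C(P) = (P² + P²) + 46 = 2*P² + 46 = 46 + 2*P²)
-C(Q(m)) = -(46 + 2*9²) = -(46 + 2*81) = -(46 + 162) = -1*208 = -208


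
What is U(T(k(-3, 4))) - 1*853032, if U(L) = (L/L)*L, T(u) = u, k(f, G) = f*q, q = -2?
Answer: -853026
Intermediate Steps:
k(f, G) = -2*f (k(f, G) = f*(-2) = -2*f)
U(L) = L (U(L) = 1*L = L)
U(T(k(-3, 4))) - 1*853032 = -2*(-3) - 1*853032 = 6 - 853032 = -853026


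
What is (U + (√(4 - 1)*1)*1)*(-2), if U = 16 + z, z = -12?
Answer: -8 - 2*√3 ≈ -11.464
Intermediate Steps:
U = 4 (U = 16 - 12 = 4)
(U + (√(4 - 1)*1)*1)*(-2) = (4 + (√(4 - 1)*1)*1)*(-2) = (4 + (√3*1)*1)*(-2) = (4 + √3*1)*(-2) = (4 + √3)*(-2) = -8 - 2*√3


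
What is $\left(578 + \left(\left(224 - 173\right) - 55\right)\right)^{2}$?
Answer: $329476$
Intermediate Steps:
$\left(578 + \left(\left(224 - 173\right) - 55\right)\right)^{2} = \left(578 + \left(51 - 55\right)\right)^{2} = \left(578 - 4\right)^{2} = 574^{2} = 329476$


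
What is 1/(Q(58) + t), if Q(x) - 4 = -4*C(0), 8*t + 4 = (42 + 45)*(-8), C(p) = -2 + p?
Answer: -2/151 ≈ -0.013245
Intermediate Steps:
t = -175/2 (t = -1/2 + ((42 + 45)*(-8))/8 = -1/2 + (87*(-8))/8 = -1/2 + (1/8)*(-696) = -1/2 - 87 = -175/2 ≈ -87.500)
Q(x) = 12 (Q(x) = 4 - 4*(-2 + 0) = 4 - 4*(-2) = 4 + 8 = 12)
1/(Q(58) + t) = 1/(12 - 175/2) = 1/(-151/2) = -2/151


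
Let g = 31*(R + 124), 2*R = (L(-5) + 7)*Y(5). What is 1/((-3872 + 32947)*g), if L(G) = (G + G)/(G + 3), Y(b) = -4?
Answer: 1/90132500 ≈ 1.1095e-8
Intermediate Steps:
L(G) = 2*G/(3 + G) (L(G) = (2*G)/(3 + G) = 2*G/(3 + G))
R = -24 (R = ((2*(-5)/(3 - 5) + 7)*(-4))/2 = ((2*(-5)/(-2) + 7)*(-4))/2 = ((2*(-5)*(-1/2) + 7)*(-4))/2 = ((5 + 7)*(-4))/2 = (12*(-4))/2 = (1/2)*(-48) = -24)
g = 3100 (g = 31*(-24 + 124) = 31*100 = 3100)
1/((-3872 + 32947)*g) = 1/((-3872 + 32947)*3100) = (1/3100)/29075 = (1/29075)*(1/3100) = 1/90132500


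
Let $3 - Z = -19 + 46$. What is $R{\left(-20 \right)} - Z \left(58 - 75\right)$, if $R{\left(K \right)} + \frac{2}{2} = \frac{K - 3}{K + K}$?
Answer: $- \frac{16337}{40} \approx -408.42$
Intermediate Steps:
$Z = -24$ ($Z = 3 - \left(-19 + 46\right) = 3 - 27 = -24$)
$R{\left(K \right)} = -1 + \frac{-3 + K}{2 K}$ ($R{\left(K \right)} = -1 + \frac{K - 3}{K + K} = -1 + \frac{-3 + K}{2 K}$)
$R{\left(-20 \right)} - Z \left(58 - 75\right) = \frac{-3 - -20}{2 \left(-20\right)} - - 24 \left(58 - 75\right) = \frac{1}{2} \left(- \frac{1}{20}\right) \left(-3 + 20\right) - \left(-24\right) \left(-17\right) = \frac{1}{2} \left(- \frac{1}{20}\right) 17 - 408 = - \frac{17}{40} - 408 = - \frac{16337}{40}$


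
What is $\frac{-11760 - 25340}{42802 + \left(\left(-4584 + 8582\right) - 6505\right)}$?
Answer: $- \frac{7420}{8059} \approx -0.92071$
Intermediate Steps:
$\frac{-11760 - 25340}{42802 + \left(\left(-4584 + 8582\right) - 6505\right)} = - \frac{37100}{42802 + \left(3998 - 6505\right)} = - \frac{37100}{42802 - 2507} = - \frac{37100}{40295} = \left(-37100\right) \frac{1}{40295} = - \frac{7420}{8059}$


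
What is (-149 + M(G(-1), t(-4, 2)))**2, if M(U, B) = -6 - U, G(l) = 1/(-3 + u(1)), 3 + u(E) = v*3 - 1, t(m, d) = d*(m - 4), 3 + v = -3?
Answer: 15007876/625 ≈ 24013.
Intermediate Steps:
v = -6 (v = -3 - 3 = -6)
t(m, d) = d*(-4 + m)
u(E) = -22 (u(E) = -3 + (-6*3 - 1) = -3 + (-18 - 1) = -3 - 19 = -22)
G(l) = -1/25 (G(l) = 1/(-3 - 22) = 1/(-25) = -1/25)
(-149 + M(G(-1), t(-4, 2)))**2 = (-149 + (-6 - 1*(-1/25)))**2 = (-149 + (-6 + 1/25))**2 = (-149 - 149/25)**2 = (-3874/25)**2 = 15007876/625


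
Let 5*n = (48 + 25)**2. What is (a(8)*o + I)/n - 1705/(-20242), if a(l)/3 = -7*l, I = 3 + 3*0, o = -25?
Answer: 434471575/107869618 ≈ 4.0277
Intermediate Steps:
I = 3 (I = 3 + 0 = 3)
a(l) = -21*l (a(l) = 3*(-7*l) = -21*l)
n = 5329/5 (n = (48 + 25)**2/5 = (1/5)*73**2 = (1/5)*5329 = 5329/5 ≈ 1065.8)
(a(8)*o + I)/n - 1705/(-20242) = (-21*8*(-25) + 3)/(5329/5) - 1705/(-20242) = (-168*(-25) + 3)*(5/5329) - 1705*(-1/20242) = (4200 + 3)*(5/5329) + 1705/20242 = 4203*(5/5329) + 1705/20242 = 21015/5329 + 1705/20242 = 434471575/107869618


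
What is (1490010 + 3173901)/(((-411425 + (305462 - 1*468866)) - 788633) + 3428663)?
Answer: 4663911/2065201 ≈ 2.2583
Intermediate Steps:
(1490010 + 3173901)/(((-411425 + (305462 - 1*468866)) - 788633) + 3428663) = 4663911/(((-411425 + (305462 - 468866)) - 788633) + 3428663) = 4663911/(((-411425 - 163404) - 788633) + 3428663) = 4663911/((-574829 - 788633) + 3428663) = 4663911/(-1363462 + 3428663) = 4663911/2065201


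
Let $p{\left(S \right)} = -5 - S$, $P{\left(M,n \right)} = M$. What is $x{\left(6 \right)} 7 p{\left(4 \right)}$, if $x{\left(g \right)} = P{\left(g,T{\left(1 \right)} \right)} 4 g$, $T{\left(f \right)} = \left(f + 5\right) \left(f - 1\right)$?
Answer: $-9072$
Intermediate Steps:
$T{\left(f \right)} = \left(-1 + f\right) \left(5 + f\right)$ ($T{\left(f \right)} = \left(5 + f\right) \left(-1 + f\right) = \left(-1 + f\right) \left(5 + f\right)$)
$x{\left(g \right)} = 4 g^{2}$ ($x{\left(g \right)} = g 4 g = 4 g g = 4 g^{2}$)
$x{\left(6 \right)} 7 p{\left(4 \right)} = 4 \cdot 6^{2} \cdot 7 \left(-5 - 4\right) = 4 \cdot 36 \cdot 7 \left(-5 - 4\right) = 144 \cdot 7 \left(-9\right) = 1008 \left(-9\right) = -9072$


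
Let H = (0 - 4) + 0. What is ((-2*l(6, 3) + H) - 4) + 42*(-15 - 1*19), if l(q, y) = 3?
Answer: -1442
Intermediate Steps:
H = -4 (H = -4 + 0 = -4)
((-2*l(6, 3) + H) - 4) + 42*(-15 - 1*19) = ((-2*3 - 4) - 4) + 42*(-15 - 1*19) = ((-6 - 4) - 4) + 42*(-15 - 19) = (-10 - 4) + 42*(-34) = -14 - 1428 = -1442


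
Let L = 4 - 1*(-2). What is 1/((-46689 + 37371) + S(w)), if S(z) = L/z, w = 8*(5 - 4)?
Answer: -4/37269 ≈ -0.00010733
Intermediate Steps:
w = 8 (w = 8*1 = 8)
L = 6 (L = 4 + 2 = 6)
S(z) = 6/z
1/((-46689 + 37371) + S(w)) = 1/((-46689 + 37371) + 6/8) = 1/(-9318 + 6*(⅛)) = 1/(-9318 + ¾) = 1/(-37269/4) = -4/37269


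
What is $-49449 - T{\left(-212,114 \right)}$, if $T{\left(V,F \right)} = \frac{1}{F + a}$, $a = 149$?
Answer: $- \frac{13005088}{263} \approx -49449.0$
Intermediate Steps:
$T{\left(V,F \right)} = \frac{1}{149 + F}$ ($T{\left(V,F \right)} = \frac{1}{F + 149} = \frac{1}{149 + F}$)
$-49449 - T{\left(-212,114 \right)} = -49449 - \frac{1}{149 + 114} = -49449 - \frac{1}{263} = - \frac{13005088}{263}$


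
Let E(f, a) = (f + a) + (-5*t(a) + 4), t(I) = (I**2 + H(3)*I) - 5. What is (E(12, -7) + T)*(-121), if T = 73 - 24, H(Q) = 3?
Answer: 6897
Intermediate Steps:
t(I) = -5 + I**2 + 3*I (t(I) = (I**2 + 3*I) - 5 = -5 + I**2 + 3*I)
T = 49
E(f, a) = 29 + f - 14*a - 5*a**2 (E(f, a) = (f + a) + (-5*(-5 + a**2 + 3*a) + 4) = (a + f) + ((25 - 15*a - 5*a**2) + 4) = (a + f) + (29 - 15*a - 5*a**2) = 29 + f - 14*a - 5*a**2)
(E(12, -7) + T)*(-121) = ((29 + 12 - 14*(-7) - 5*(-7)**2) + 49)*(-121) = ((29 + 12 + 98 - 5*49) + 49)*(-121) = ((29 + 12 + 98 - 245) + 49)*(-121) = (-106 + 49)*(-121) = -57*(-121) = 6897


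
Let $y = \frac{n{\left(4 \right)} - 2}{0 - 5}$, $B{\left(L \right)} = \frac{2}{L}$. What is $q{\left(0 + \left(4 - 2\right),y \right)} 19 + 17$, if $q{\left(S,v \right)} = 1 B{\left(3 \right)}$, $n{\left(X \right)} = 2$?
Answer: $\frac{89}{3} \approx 29.667$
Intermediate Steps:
$y = 0$ ($y = \frac{2 - 2}{0 - 5} = \frac{0}{-5} = 0 \left(- \frac{1}{5}\right) = 0$)
$q{\left(S,v \right)} = \frac{2}{3}$ ($q{\left(S,v \right)} = 1 \cdot \frac{2}{3} = \frac{2}{3}$)
$q{\left(0 + \left(4 - 2\right),y \right)} 19 + 17 = \frac{2}{3} \cdot 19 + 17 = \frac{38}{3} + 17 = \frac{89}{3}$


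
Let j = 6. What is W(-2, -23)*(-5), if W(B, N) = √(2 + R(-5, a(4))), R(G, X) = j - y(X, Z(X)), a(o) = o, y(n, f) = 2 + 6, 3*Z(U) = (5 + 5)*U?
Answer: 0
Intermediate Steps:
Z(U) = 10*U/3 (Z(U) = ((5 + 5)*U)/3 = (10*U)/3 = 10*U/3)
y(n, f) = 8
R(G, X) = -2 (R(G, X) = 6 - 1*8 = 6 - 8 = -2)
W(B, N) = 0 (W(B, N) = √(2 - 2) = √0 = 0)
W(-2, -23)*(-5) = 0*(-5) = 0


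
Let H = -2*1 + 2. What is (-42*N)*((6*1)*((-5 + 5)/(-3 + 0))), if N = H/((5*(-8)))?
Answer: 0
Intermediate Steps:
H = 0 (H = -2 + 2 = 0)
N = 0 (N = 0/((5*(-8))) = 0/(-40) = 0*(-1/40) = 0)
(-42*N)*((6*1)*((-5 + 5)/(-3 + 0))) = (-42*0)*((6*1)*((-5 + 5)/(-3 + 0))) = 0*(6*(0/(-3))) = 0*(6*(0*(-⅓))) = 0*(6*0) = 0*0 = 0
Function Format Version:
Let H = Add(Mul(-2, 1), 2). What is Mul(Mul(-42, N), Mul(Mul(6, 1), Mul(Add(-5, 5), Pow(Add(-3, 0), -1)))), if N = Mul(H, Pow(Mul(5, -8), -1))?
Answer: 0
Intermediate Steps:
H = 0 (H = Add(-2, 2) = 0)
N = 0 (N = Mul(0, Pow(Mul(5, -8), -1)) = Mul(0, Pow(-40, -1)) = Mul(0, Rational(-1, 40)) = 0)
Mul(Mul(-42, N), Mul(Mul(6, 1), Mul(Add(-5, 5), Pow(Add(-3, 0), -1)))) = Mul(Mul(-42, 0), Mul(Mul(6, 1), Mul(Add(-5, 5), Pow(Add(-3, 0), -1)))) = Mul(0, Mul(6, Mul(0, Pow(-3, -1)))) = Mul(0, Mul(6, Mul(0, Rational(-1, 3)))) = Mul(0, Mul(6, 0)) = Mul(0, 0) = 0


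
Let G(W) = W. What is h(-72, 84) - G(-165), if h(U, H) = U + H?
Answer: 177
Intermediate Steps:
h(U, H) = H + U
h(-72, 84) - G(-165) = (84 - 72) - 1*(-165) = 12 + 165 = 177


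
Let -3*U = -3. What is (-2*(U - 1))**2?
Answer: 0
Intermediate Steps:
U = 1 (U = -1/3*(-3) = 1)
(-2*(U - 1))**2 = (-2*(1 - 1))**2 = (-2*0)**2 = 0**2 = 0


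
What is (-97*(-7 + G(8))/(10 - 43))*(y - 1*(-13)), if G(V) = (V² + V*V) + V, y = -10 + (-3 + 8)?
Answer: 33368/11 ≈ 3033.5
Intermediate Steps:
y = -5 (y = -10 + 5 = -5)
G(V) = V + 2*V² (G(V) = (V² + V²) + V = 2*V² + V = V + 2*V²)
(-97*(-7 + G(8))/(10 - 43))*(y - 1*(-13)) = (-97*(-7 + 8*(1 + 2*8))/(10 - 43))*(-5 - 1*(-13)) = (-97*(-7 + 8*(1 + 16))/(-33))*(-5 + 13) = -97*(-7 + 8*17)*(-1)/33*8 = -97*(-7 + 136)*(-1)/33*8 = -12513*(-1)/33*8 = -97*(-43/11)*8 = (4171/11)*8 = 33368/11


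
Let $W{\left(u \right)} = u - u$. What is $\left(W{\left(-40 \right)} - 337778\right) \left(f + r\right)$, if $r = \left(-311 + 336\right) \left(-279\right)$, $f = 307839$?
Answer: $-101625240192$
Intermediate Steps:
$W{\left(u \right)} = 0$
$r = -6975$ ($r = 25 \left(-279\right) = -6975$)
$\left(W{\left(-40 \right)} - 337778\right) \left(f + r\right) = \left(0 - 337778\right) \left(307839 - 6975\right) = \left(-337778\right) 300864 = -101625240192$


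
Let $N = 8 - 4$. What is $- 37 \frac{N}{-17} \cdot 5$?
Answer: $\frac{740}{17} \approx 43.529$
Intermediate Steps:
$N = 4$
$- 37 \frac{N}{-17} \cdot 5 = - 37 \frac{4}{-17} \cdot 5 = - 37 \cdot 4 \left(- \frac{1}{17}\right) 5 = \left(-37\right) \left(- \frac{4}{17}\right) 5 = \frac{148}{17} \cdot 5 = \frac{740}{17}$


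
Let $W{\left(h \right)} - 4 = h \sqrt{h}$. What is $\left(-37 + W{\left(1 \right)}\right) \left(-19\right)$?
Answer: $608$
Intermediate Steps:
$W{\left(h \right)} = 4 + h^{\frac{3}{2}}$ ($W{\left(h \right)} = 4 + h \sqrt{h} = 4 + h^{\frac{3}{2}}$)
$\left(-37 + W{\left(1 \right)}\right) \left(-19\right) = \left(-37 + \left(4 + 1^{\frac{3}{2}}\right)\right) \left(-19\right) = \left(-37 + \left(4 + 1\right)\right) \left(-19\right) = \left(-37 + 5\right) \left(-19\right) = \left(-32\right) \left(-19\right) = 608$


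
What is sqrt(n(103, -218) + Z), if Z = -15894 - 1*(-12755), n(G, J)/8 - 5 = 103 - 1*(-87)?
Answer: I*sqrt(1579) ≈ 39.737*I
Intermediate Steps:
n(G, J) = 1560 (n(G, J) = 40 + 8*(103 - 1*(-87)) = 40 + 8*(103 + 87) = 40 + 8*190 = 40 + 1520 = 1560)
Z = -3139 (Z = -15894 + 12755 = -3139)
sqrt(n(103, -218) + Z) = sqrt(1560 - 3139) = sqrt(-1579) = I*sqrt(1579)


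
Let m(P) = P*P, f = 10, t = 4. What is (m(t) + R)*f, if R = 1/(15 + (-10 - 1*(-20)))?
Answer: 802/5 ≈ 160.40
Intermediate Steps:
m(P) = P²
R = 1/25 (R = 1/(15 + (-10 + 20)) = 1/(15 + 10) = 1/25 ≈ 0.040000)
(m(t) + R)*f = (4² + 1/25)*10 = (16 + 1/25)*10 = (401/25)*10 = 802/5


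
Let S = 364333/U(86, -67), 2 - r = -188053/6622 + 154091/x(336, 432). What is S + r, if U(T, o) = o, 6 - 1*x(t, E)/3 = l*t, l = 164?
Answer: -99123201098851/18334162539 ≈ -5406.5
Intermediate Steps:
x(t, E) = 18 - 492*t
r = 8573394230/273644217 (r = 2 - (-188053/6622 + 154091/(18 - 492*336)) = 2 - (-188053*1/6622 + 154091/(18 - 165312)) = 2 - (-188053/6622 + 154091/(-165294)) = 2 - (-188053/6622 + 154091*(-1/165294)) = 2 - (-188053/6622 - 154091/165294) = 2 - 1*(-8026105796/273644217) = 2 + 8026105796/273644217 = 8573394230/273644217 ≈ 31.330)
S = -364333/67 (S = 364333/(-67) = 364333*(-1/67) = -364333/67 ≈ -5437.8)
S + r = -364333/67 + 8573394230/273644217 = -99123201098851/18334162539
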